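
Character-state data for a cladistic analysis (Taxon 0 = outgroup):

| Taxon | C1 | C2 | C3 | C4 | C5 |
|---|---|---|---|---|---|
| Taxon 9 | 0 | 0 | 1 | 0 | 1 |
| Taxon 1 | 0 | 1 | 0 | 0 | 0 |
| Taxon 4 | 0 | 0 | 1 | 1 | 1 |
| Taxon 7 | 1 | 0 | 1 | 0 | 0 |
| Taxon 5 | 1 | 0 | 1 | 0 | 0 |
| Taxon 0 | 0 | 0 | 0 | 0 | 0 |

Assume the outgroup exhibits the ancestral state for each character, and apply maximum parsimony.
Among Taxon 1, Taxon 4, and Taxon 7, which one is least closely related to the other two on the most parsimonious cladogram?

Taxon 1

The outgroup has state '0' for every character, so '1' is the derived state throughout.
Only Taxon 5 and Taxon 7 show the derived state '1' for C1, supporting them as a clade.
C2 (derived state '1') is unique to Taxon 1 (autapomorphy; uninformative for grouping).
C3: derived state '1' in Taxon 4, Taxon 5, Taxon 7, and Taxon 9 only — synapomorphy for {Taxon 4, Taxon 5, Taxon 7, Taxon 9}.
C4: derived state '1' in Taxon 4 only — an autapomorphy, so it tells us nothing about relationships among taxa.
C5: derived state '1' in Taxon 4 and Taxon 9 only — synapomorphy for {Taxon 4, Taxon 9}.
Most parsimonious ingroup topology: (Taxon 1,((Taxon 5,Taxon 7),(Taxon 4,Taxon 9))).
Taxon 4 and Taxon 7 share a more recent common ancestor with each other than either does with Taxon 1, so Taxon 1 is the least closely related of the three.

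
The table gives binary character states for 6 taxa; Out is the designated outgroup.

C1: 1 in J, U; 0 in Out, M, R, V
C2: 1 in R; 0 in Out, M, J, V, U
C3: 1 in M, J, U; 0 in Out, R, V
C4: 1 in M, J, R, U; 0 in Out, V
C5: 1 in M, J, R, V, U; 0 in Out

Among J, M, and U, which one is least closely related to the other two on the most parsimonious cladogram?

M

The outgroup has state '0' for every character, so '1' is the derived state throughout.
Only J and U show the derived state '1' for C1, supporting them as a clade.
C2: derived state '1' in R only — an autapomorphy, so it tells us nothing about relationships among taxa.
C3: derived state '1' in J, M, and U only — synapomorphy for {J, M, U}.
C4 (derived state '1') is shared by J, M, R, and U — a synapomorphy uniting that clade.
C5 (derived state '1') is shared by all ingroup taxa — unites the whole ingroup.
Most parsimonious ingroup topology: (((M,(J,U)),R),V).
U and J share a more recent common ancestor with each other than either does with M, so M is the least closely related of the three.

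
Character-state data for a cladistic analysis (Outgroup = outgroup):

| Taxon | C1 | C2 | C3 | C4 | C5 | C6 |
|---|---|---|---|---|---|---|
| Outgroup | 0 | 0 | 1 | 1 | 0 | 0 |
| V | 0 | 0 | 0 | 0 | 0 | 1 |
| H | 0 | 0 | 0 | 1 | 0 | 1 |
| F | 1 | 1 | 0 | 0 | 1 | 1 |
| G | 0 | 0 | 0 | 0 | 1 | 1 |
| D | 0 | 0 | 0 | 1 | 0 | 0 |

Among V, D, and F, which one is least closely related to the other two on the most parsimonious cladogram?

Character polarity is set by the outgroup: the derived state is whichever differs from the outgroup's state, so for C3, C4 the derived state is '0', and for the remaining characters it is '1'.
C1: derived state '1' in F only — an autapomorphy, so it tells us nothing about relationships among taxa.
C2: derived state '1' in F only — an autapomorphy, so it tells us nothing about relationships among taxa.
C3 (derived state '0') is shared by all ingroup taxa — unites the whole ingroup.
C4 (derived state '0') is shared by F, G, and V — a synapomorphy uniting that clade.
Only F and G show the derived state '1' for C5, supporting them as a clade.
C6 (derived state '1') is shared by F, G, H, and V — a synapomorphy uniting that clade.
Most parsimonious ingroup topology: (((V,(F,G)),H),D).
F and V share a more recent common ancestor with each other than either does with D, so D is the least closely related of the three.

D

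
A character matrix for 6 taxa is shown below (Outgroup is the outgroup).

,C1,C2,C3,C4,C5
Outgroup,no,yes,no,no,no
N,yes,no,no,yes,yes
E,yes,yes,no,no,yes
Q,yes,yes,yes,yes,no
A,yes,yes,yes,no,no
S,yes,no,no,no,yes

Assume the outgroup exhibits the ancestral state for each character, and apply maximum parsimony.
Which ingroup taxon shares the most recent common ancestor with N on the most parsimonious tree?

Character polarity is set by the outgroup: the derived state is whichever differs from the outgroup's state, so for C2 the derived state is 'no', and for the remaining characters it is 'yes'.
C1 (derived state 'yes') is shared by all ingroup taxa — unites the whole ingroup.
C2 (derived state 'no') is shared by N and S — a synapomorphy uniting that clade.
Only A and Q show the derived state 'yes' for C3, supporting them as a clade.
C4 groups N and Q, which is incompatible with the clades supported by the remaining characters; treating it as convergent (homoplasy) costs fewer steps than any alternative tree.
C5 (derived state 'yes') is shared by E, N, and S — a synapomorphy uniting that clade.
Most parsimonious ingroup topology: (((N,S),E),(Q,A)).
N and S form a cherry on this tree, so they are sister taxa.

S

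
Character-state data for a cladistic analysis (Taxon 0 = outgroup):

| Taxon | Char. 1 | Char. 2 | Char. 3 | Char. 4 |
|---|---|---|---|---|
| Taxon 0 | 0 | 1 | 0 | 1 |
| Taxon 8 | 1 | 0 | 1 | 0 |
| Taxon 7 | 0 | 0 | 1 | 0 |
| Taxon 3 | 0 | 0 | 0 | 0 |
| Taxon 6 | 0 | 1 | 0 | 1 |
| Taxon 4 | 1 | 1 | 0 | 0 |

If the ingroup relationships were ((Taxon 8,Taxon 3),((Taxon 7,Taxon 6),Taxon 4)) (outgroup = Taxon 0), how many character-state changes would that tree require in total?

8

Map each character onto ((Taxon 8,Taxon 3),((Taxon 7,Taxon 6),Taxon 4)) (rooted by Taxon 0) and count the minimum state changes it requires (Fitch parsimony):
Char. 1: 2; Char. 2: 2; Char. 3: 2; Char. 4: 2.
Total tree length = 8.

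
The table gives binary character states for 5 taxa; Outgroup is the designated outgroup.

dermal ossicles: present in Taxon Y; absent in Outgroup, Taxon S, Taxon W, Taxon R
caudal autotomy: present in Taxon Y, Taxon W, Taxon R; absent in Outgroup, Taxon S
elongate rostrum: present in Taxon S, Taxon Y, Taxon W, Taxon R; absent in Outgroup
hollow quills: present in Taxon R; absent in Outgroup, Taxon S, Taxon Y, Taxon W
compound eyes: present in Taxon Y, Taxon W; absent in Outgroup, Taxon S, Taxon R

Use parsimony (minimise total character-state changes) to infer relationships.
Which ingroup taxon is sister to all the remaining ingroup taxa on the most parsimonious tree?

Taxon S

The outgroup has state 'absent' for every character, so 'present' is the derived state throughout.
dermal ossicles (derived state 'present') is unique to Taxon Y (autapomorphy; uninformative for grouping).
caudal autotomy: derived state 'present' in Taxon R, Taxon W, and Taxon Y only — synapomorphy for {Taxon R, Taxon W, Taxon Y}.
All ingroup taxa share the derived state 'present' for elongate rostrum; it defines the ingroup but does not resolve relationships within it.
hollow quills (derived state 'present') is unique to Taxon R (autapomorphy; uninformative for grouping).
compound eyes: derived state 'present' in Taxon W and Taxon Y only — synapomorphy for {Taxon W, Taxon Y}.
Most parsimonious ingroup topology: (Taxon S,((Taxon Y,Taxon W),Taxon R)).
Taxon S is sister to the clade containing all other ingroup taxa, so it is the earliest-diverging (most basal) ingroup lineage.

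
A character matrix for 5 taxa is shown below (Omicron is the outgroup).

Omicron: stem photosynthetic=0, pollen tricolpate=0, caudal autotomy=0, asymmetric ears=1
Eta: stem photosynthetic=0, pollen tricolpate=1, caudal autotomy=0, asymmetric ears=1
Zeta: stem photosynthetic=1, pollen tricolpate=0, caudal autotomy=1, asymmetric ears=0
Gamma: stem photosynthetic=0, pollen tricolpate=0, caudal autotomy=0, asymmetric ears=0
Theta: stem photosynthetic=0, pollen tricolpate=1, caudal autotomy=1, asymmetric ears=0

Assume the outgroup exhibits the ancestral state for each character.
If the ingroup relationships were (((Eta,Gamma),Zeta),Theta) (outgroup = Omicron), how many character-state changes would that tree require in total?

7

Map each character onto (((Eta,Gamma),Zeta),Theta) (rooted by Omicron) and count the minimum state changes it requires (Fitch parsimony):
stem photosynthetic: 1; pollen tricolpate: 2; caudal autotomy: 2; asymmetric ears: 2.
Total tree length = 7.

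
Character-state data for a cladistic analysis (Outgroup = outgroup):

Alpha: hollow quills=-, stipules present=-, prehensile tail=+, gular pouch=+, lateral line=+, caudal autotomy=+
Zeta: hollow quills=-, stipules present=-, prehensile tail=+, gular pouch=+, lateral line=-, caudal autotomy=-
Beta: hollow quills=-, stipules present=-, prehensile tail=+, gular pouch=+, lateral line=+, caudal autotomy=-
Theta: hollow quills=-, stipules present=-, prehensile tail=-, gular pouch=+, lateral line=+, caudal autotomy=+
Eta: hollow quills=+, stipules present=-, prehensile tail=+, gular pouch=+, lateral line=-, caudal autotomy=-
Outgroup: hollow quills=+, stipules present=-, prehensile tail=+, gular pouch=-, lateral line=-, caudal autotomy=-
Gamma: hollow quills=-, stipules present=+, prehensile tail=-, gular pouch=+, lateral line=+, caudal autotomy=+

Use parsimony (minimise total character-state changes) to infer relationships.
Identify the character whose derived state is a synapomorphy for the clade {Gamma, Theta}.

prehensile tail

Character polarity is set by the outgroup: the derived state is whichever differs from the outgroup's state, so for hollow quills, prehensile tail the derived state is '-', and for the remaining characters it is '+'.
hollow quills: derived state '-' in Alpha, Beta, Gamma, Theta, and Zeta only — synapomorphy for {Alpha, Beta, Gamma, Theta, Zeta}.
stipules present (derived state '+') is unique to Gamma (autapomorphy; uninformative for grouping).
prehensile tail: derived state '-' in Gamma and Theta only — synapomorphy for {Gamma, Theta}.
gular pouch (derived state '+') is shared by all ingroup taxa — unites the whole ingroup.
Only Alpha, Beta, Gamma, and Theta show the derived state '+' for lateral line, supporting them as a clade.
Only Alpha, Gamma, and Theta show the derived state '+' for caudal autotomy, supporting them as a clade.
Most parsimonious ingroup topology: ((((Alpha,(Theta,Gamma)),Beta),Zeta),Eta).
The clade {Gamma, Theta} is supported by prehensile tail: its derived state '-' occurs in exactly those taxa and in no other taxon (including the outgroup).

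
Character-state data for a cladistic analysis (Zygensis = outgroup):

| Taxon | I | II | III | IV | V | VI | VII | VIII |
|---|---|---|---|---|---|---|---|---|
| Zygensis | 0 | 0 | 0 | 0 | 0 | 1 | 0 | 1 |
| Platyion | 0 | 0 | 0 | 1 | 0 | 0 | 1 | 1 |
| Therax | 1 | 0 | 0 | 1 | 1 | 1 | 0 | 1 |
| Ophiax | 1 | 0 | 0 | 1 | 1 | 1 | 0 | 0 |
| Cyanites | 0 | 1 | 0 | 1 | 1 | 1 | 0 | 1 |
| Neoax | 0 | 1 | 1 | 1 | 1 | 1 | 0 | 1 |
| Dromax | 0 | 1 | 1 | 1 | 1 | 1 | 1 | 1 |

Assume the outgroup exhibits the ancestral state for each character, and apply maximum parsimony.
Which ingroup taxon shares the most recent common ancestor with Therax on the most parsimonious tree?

Ophiax

Character polarity is set by the outgroup: the derived state is whichever differs from the outgroup's state, so for VI, VIII the derived state is '0', and for the remaining characters it is '1'.
I (derived state '1') is shared by Ophiax and Therax — a synapomorphy uniting that clade.
Only Cyanites, Dromax, and Neoax show the derived state '1' for II, supporting them as a clade.
III: derived state '1' in Dromax and Neoax only — synapomorphy for {Dromax, Neoax}.
All ingroup taxa share the derived state '1' for IV; it defines the ingroup but does not resolve relationships within it.
Only Cyanites, Dromax, Neoax, Ophiax, and Therax show the derived state '1' for V, supporting them as a clade.
VI (derived state '0') is unique to Platyion (autapomorphy; uninformative for grouping).
VII groups Dromax and Platyion, which is incompatible with the clades supported by the remaining characters; treating it as convergent (homoplasy) costs fewer steps than any alternative tree.
VIII (derived state '0') is unique to Ophiax (autapomorphy; uninformative for grouping).
Most parsimonious ingroup topology: (Platyion,((Therax,Ophiax),(Cyanites,(Neoax,Dromax)))).
Therax and Ophiax form a cherry on this tree, so they are sister taxa.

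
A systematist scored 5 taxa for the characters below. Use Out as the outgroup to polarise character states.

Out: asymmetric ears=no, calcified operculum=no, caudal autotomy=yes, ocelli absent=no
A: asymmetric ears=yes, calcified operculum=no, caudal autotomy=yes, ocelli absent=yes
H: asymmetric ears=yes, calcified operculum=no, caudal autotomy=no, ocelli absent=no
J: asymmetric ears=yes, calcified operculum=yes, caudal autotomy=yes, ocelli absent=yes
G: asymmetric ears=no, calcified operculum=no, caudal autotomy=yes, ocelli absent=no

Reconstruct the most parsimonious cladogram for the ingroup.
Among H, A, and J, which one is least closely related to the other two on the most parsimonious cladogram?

H

Character polarity is set by the outgroup: the derived state is whichever differs from the outgroup's state, so for caudal autotomy the derived state is 'no', and for the remaining characters it is 'yes'.
asymmetric ears: derived state 'yes' in A, H, and J only — synapomorphy for {A, H, J}.
calcified operculum: derived state 'yes' in J only — an autapomorphy, so it tells us nothing about relationships among taxa.
caudal autotomy (derived state 'no') is unique to H (autapomorphy; uninformative for grouping).
Only A and J show the derived state 'yes' for ocelli absent, supporting them as a clade.
Most parsimonious ingroup topology: (((A,J),H),G).
A and J share a more recent common ancestor with each other than either does with H, so H is the least closely related of the three.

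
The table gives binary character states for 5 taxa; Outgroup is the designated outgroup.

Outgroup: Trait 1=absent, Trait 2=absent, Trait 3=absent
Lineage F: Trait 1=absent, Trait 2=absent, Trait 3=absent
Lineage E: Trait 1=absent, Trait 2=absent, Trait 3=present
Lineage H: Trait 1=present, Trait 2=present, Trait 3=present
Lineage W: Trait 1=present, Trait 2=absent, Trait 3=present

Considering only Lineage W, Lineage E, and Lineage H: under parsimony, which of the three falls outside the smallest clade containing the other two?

The outgroup has state 'absent' for every character, so 'present' is the derived state throughout.
Only Lineage H and Lineage W show the derived state 'present' for Trait 1, supporting them as a clade.
Trait 2: derived state 'present' in Lineage H only — an autapomorphy, so it tells us nothing about relationships among taxa.
Trait 3: derived state 'present' in Lineage E, Lineage H, and Lineage W only — synapomorphy for {Lineage E, Lineage H, Lineage W}.
Most parsimonious ingroup topology: (Lineage F,(Lineage E,(Lineage H,Lineage W))).
Lineage W and Lineage H share a more recent common ancestor with each other than either does with Lineage E, so Lineage E is the least closely related of the three.

Lineage E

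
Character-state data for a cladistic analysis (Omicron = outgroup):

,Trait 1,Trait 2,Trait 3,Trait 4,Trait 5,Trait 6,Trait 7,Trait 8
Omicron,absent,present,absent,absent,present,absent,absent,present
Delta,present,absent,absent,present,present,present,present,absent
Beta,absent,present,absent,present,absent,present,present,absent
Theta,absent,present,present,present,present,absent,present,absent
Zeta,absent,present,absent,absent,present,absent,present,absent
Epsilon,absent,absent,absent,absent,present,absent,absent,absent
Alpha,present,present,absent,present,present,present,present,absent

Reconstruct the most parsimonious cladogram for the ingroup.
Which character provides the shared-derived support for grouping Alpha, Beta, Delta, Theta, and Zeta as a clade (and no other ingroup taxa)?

Character polarity is set by the outgroup: the derived state is whichever differs from the outgroup's state, so for Trait 2, Trait 5, Trait 8 the derived state is 'absent', and for the remaining characters it is 'present'.
Trait 1 (derived state 'present') is shared by Alpha and Delta — a synapomorphy uniting that clade.
Trait 2 (state 'absent') occurs in Delta and Epsilon but conflicts with the nesting implied by the other characters — most parsimoniously interpreted as homoplasy.
Trait 3: derived state 'present' in Theta only — an autapomorphy, so it tells us nothing about relationships among taxa.
Trait 4: derived state 'present' in Alpha, Beta, Delta, and Theta only — synapomorphy for {Alpha, Beta, Delta, Theta}.
Trait 5 (derived state 'absent') is unique to Beta (autapomorphy; uninformative for grouping).
Only Alpha, Beta, and Delta show the derived state 'present' for Trait 6, supporting them as a clade.
Trait 7: derived state 'present' in Alpha, Beta, Delta, Theta, and Zeta only — synapomorphy for {Alpha, Beta, Delta, Theta, Zeta}.
All ingroup taxa share the derived state 'absent' for Trait 8; it defines the ingroup but does not resolve relationships within it.
Most parsimonious ingroup topology: (((((Delta,Alpha),Beta),Theta),Zeta),Epsilon).
The clade {Alpha, Beta, Delta, Theta, Zeta} is supported by Trait 7: its derived state 'present' occurs in exactly those taxa and in no other taxon (including the outgroup).

Trait 7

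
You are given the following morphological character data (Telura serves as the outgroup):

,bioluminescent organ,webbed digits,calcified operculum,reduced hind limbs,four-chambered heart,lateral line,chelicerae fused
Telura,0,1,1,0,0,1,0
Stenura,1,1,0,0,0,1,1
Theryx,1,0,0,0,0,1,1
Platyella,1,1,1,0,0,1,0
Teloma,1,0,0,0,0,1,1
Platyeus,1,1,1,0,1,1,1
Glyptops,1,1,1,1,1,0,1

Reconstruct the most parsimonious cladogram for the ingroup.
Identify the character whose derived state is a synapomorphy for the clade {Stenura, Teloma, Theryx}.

Character polarity is set by the outgroup: the derived state is whichever differs from the outgroup's state, so for webbed digits, calcified operculum, lateral line the derived state is '0', and for the remaining characters it is '1'.
bioluminescent organ (derived state '1') is shared by all ingroup taxa — unites the whole ingroup.
Only Teloma and Theryx show the derived state '0' for webbed digits, supporting them as a clade.
calcified operculum: derived state '0' in Stenura, Teloma, and Theryx only — synapomorphy for {Stenura, Teloma, Theryx}.
reduced hind limbs: derived state '1' in Glyptops only — an autapomorphy, so it tells us nothing about relationships among taxa.
four-chambered heart (derived state '1') is shared by Glyptops and Platyeus — a synapomorphy uniting that clade.
lateral line (derived state '0') is unique to Glyptops (autapomorphy; uninformative for grouping).
Only Glyptops, Platyeus, Stenura, Teloma, and Theryx show the derived state '1' for chelicerae fused, supporting them as a clade.
Most parsimonious ingroup topology: (((Stenura,(Theryx,Teloma)),(Platyeus,Glyptops)),Platyella).
The clade {Stenura, Teloma, Theryx} is supported by calcified operculum: its derived state '0' occurs in exactly those taxa and in no other taxon (including the outgroup).

calcified operculum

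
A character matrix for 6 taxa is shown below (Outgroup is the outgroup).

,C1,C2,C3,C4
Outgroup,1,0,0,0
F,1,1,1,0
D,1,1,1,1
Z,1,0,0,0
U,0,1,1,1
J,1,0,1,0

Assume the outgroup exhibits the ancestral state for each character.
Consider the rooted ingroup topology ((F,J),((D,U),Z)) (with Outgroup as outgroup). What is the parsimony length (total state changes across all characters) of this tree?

6

Map each character onto ((F,J),((D,U),Z)) (rooted by Outgroup) and count the minimum state changes it requires (Fitch parsimony):
C1: 1; C2: 2; C3: 2; C4: 1.
Total tree length = 6.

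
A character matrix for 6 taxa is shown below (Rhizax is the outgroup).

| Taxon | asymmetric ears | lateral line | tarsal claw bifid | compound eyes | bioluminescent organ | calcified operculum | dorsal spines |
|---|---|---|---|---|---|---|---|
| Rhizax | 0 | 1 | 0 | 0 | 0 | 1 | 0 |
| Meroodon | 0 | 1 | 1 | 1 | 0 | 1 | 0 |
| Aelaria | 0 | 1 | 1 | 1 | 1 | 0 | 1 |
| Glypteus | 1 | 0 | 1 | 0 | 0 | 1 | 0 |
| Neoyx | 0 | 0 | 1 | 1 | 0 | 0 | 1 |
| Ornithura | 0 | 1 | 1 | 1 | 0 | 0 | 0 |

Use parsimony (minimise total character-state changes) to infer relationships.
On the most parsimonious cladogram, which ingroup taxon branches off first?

Character polarity is set by the outgroup: the derived state is whichever differs from the outgroup's state, so for lateral line, calcified operculum the derived state is '0', and for the remaining characters it is '1'.
asymmetric ears: derived state '1' in Glypteus only — an autapomorphy, so it tells us nothing about relationships among taxa.
lateral line (state '0') occurs in Glypteus and Neoyx but conflicts with the nesting implied by the other characters — most parsimoniously interpreted as homoplasy.
tarsal claw bifid (derived state '1') is shared by all ingroup taxa — unites the whole ingroup.
compound eyes: derived state '1' in Aelaria, Meroodon, Neoyx, and Ornithura only — synapomorphy for {Aelaria, Meroodon, Neoyx, Ornithura}.
bioluminescent organ (derived state '1') is unique to Aelaria (autapomorphy; uninformative for grouping).
calcified operculum (derived state '0') is shared by Aelaria, Neoyx, and Ornithura — a synapomorphy uniting that clade.
Only Aelaria and Neoyx show the derived state '1' for dorsal spines, supporting them as a clade.
Most parsimonious ingroup topology: ((Meroodon,((Aelaria,Neoyx),Ornithura)),Glypteus).
Glypteus is sister to the clade containing all other ingroup taxa, so it is the earliest-diverging (most basal) ingroup lineage.

Glypteus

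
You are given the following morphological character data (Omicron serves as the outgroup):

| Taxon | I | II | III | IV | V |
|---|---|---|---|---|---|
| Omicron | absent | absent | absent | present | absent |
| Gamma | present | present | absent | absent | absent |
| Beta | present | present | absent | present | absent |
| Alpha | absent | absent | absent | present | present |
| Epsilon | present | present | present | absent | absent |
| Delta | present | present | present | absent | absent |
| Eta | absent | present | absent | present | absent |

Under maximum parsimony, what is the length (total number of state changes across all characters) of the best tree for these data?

Character polarity is set by the outgroup: the derived state is whichever differs from the outgroup's state, so for IV the derived state is 'absent', and for the remaining characters it is 'present'.
Only Beta, Delta, Epsilon, and Gamma show the derived state 'present' for I, supporting them as a clade.
II: derived state 'present' in Beta, Delta, Epsilon, Eta, and Gamma only — synapomorphy for {Beta, Delta, Epsilon, Eta, Gamma}.
Only Delta and Epsilon show the derived state 'present' for III, supporting them as a clade.
IV (derived state 'absent') is shared by Delta, Epsilon, and Gamma — a synapomorphy uniting that clade.
V (derived state 'present') is unique to Alpha (autapomorphy; uninformative for grouping).
Most parsimonious ingroup topology: ((((Gamma,(Epsilon,Delta)),Beta),Eta),Alpha).
Changes per character on this tree: I: 1; II: 1; III: 1; IV: 1; V: 1.
Total = 5.

5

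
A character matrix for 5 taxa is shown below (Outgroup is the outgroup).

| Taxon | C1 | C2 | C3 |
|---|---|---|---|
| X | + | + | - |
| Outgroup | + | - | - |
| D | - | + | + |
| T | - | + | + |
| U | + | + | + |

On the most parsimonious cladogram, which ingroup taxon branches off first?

X

Character polarity is set by the outgroup: the derived state is whichever differs from the outgroup's state, so for C1 the derived state is '-', and for the remaining characters it is '+'.
C1: derived state '-' in D and T only — synapomorphy for {D, T}.
C2 (derived state '+') is shared by all ingroup taxa — unites the whole ingroup.
Only D, T, and U show the derived state '+' for C3, supporting them as a clade.
Most parsimonious ingroup topology: (X,((D,T),U)).
X is sister to the clade containing all other ingroup taxa, so it is the earliest-diverging (most basal) ingroup lineage.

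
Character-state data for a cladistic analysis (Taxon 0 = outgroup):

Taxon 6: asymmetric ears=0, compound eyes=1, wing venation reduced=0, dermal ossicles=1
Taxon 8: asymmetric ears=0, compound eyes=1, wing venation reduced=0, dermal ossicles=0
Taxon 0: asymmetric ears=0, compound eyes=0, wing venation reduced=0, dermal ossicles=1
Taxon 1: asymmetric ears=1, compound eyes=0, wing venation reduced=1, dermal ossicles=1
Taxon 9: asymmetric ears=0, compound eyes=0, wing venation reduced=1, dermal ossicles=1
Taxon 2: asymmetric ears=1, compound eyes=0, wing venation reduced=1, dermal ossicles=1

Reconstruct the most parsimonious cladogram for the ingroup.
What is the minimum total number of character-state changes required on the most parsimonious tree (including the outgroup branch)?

Character polarity is set by the outgroup: the derived state is whichever differs from the outgroup's state, so for dermal ossicles the derived state is '0', and for the remaining characters it is '1'.
Only Taxon 1 and Taxon 2 show the derived state '1' for asymmetric ears, supporting them as a clade.
compound eyes: derived state '1' in Taxon 6 and Taxon 8 only — synapomorphy for {Taxon 6, Taxon 8}.
wing venation reduced (derived state '1') is shared by Taxon 1, Taxon 2, and Taxon 9 — a synapomorphy uniting that clade.
dermal ossicles (derived state '0') is unique to Taxon 8 (autapomorphy; uninformative for grouping).
Most parsimonious ingroup topology: (((Taxon 1,Taxon 2),Taxon 9),(Taxon 8,Taxon 6)).
Changes per character on this tree: asymmetric ears: 1; compound eyes: 1; wing venation reduced: 1; dermal ossicles: 1.
Total = 4.

4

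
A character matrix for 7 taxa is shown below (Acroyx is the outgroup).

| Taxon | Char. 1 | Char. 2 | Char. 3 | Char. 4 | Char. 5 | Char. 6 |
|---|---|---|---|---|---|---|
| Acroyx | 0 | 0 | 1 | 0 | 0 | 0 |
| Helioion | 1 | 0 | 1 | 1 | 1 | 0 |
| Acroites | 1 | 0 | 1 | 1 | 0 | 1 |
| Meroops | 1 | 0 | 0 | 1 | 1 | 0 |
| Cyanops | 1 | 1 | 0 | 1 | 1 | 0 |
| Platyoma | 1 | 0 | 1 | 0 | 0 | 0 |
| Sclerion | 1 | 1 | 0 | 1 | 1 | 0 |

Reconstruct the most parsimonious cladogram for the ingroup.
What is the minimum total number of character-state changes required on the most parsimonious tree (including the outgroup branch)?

Character polarity is set by the outgroup: the derived state is whichever differs from the outgroup's state, so for Char. 3 the derived state is '0', and for the remaining characters it is '1'.
All ingroup taxa share the derived state '1' for Char. 1; it defines the ingroup but does not resolve relationships within it.
Only Cyanops and Sclerion show the derived state '1' for Char. 2, supporting them as a clade.
Char. 3: derived state '0' in Cyanops, Meroops, and Sclerion only — synapomorphy for {Cyanops, Meroops, Sclerion}.
Char. 4 (derived state '1') is shared by Acroites, Cyanops, Helioion, Meroops, and Sclerion — a synapomorphy uniting that clade.
Char. 5: derived state '1' in Cyanops, Helioion, Meroops, and Sclerion only — synapomorphy for {Cyanops, Helioion, Meroops, Sclerion}.
Char. 6: derived state '1' in Acroites only — an autapomorphy, so it tells us nothing about relationships among taxa.
Most parsimonious ingroup topology: (((Helioion,(Meroops,(Cyanops,Sclerion))),Acroites),Platyoma).
Changes per character on this tree: Char. 1: 1; Char. 2: 1; Char. 3: 1; Char. 4: 1; Char. 5: 1; Char. 6: 1.
Total = 6.

6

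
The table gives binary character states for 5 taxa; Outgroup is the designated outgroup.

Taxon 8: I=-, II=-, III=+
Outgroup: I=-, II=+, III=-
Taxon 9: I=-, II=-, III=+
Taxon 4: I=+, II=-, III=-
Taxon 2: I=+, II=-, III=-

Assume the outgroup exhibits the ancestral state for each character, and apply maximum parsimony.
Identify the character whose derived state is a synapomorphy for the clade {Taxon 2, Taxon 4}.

I

Character polarity is set by the outgroup: the derived state is whichever differs from the outgroup's state, so for II the derived state is '-', and for the remaining characters it is '+'.
Only Taxon 2 and Taxon 4 show the derived state '+' for I, supporting them as a clade.
All ingroup taxa share the derived state '-' for II; it defines the ingroup but does not resolve relationships within it.
Only Taxon 8 and Taxon 9 show the derived state '+' for III, supporting them as a clade.
Most parsimonious ingroup topology: ((Taxon 4,Taxon 2),(Taxon 9,Taxon 8)).
The clade {Taxon 2, Taxon 4} is supported by I: its derived state '+' occurs in exactly those taxa and in no other taxon (including the outgroup).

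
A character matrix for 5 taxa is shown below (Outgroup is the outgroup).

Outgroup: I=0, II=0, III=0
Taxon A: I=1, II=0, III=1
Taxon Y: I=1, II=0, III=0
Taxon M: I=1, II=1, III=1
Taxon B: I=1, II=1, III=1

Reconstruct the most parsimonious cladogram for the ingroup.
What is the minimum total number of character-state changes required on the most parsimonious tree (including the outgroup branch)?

The outgroup has state '0' for every character, so '1' is the derived state throughout.
All ingroup taxa share the derived state '1' for I; it defines the ingroup but does not resolve relationships within it.
Only Taxon B and Taxon M show the derived state '1' for II, supporting them as a clade.
Only Taxon A, Taxon B, and Taxon M show the derived state '1' for III, supporting them as a clade.
Most parsimonious ingroup topology: ((Taxon A,(Taxon M,Taxon B)),Taxon Y).
Changes per character on this tree: I: 1; II: 1; III: 1.
Total = 3.

3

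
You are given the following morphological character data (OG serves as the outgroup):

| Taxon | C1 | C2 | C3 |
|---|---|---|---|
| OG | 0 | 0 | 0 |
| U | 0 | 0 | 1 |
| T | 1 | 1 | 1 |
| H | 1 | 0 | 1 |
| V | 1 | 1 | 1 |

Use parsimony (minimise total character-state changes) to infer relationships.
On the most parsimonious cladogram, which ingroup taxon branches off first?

The outgroup has state '0' for every character, so '1' is the derived state throughout.
Only H, T, and V show the derived state '1' for C1, supporting them as a clade.
C2: derived state '1' in T and V only — synapomorphy for {T, V}.
All ingroup taxa share the derived state '1' for C3; it defines the ingroup but does not resolve relationships within it.
Most parsimonious ingroup topology: (U,((T,V),H)).
U is sister to the clade containing all other ingroup taxa, so it is the earliest-diverging (most basal) ingroup lineage.

U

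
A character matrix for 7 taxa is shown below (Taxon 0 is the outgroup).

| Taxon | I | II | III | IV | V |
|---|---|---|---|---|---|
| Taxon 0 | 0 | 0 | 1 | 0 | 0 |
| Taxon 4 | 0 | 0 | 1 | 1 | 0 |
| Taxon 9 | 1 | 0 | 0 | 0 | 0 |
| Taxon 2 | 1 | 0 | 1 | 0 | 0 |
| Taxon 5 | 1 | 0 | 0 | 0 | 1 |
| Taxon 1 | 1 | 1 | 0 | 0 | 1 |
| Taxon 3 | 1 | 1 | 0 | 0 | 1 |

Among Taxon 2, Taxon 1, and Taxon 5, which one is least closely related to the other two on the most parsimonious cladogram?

Character polarity is set by the outgroup: the derived state is whichever differs from the outgroup's state, so for III the derived state is '0', and for the remaining characters it is '1'.
Only Taxon 1, Taxon 2, Taxon 3, Taxon 5, and Taxon 9 show the derived state '1' for I, supporting them as a clade.
II: derived state '1' in Taxon 1 and Taxon 3 only — synapomorphy for {Taxon 1, Taxon 3}.
III (derived state '0') is shared by Taxon 1, Taxon 3, Taxon 5, and Taxon 9 — a synapomorphy uniting that clade.
IV (derived state '1') is unique to Taxon 4 (autapomorphy; uninformative for grouping).
V: derived state '1' in Taxon 1, Taxon 3, and Taxon 5 only — synapomorphy for {Taxon 1, Taxon 3, Taxon 5}.
Most parsimonious ingroup topology: (Taxon 4,((Taxon 9,(Taxon 5,(Taxon 1,Taxon 3))),Taxon 2)).
Taxon 1 and Taxon 5 share a more recent common ancestor with each other than either does with Taxon 2, so Taxon 2 is the least closely related of the three.

Taxon 2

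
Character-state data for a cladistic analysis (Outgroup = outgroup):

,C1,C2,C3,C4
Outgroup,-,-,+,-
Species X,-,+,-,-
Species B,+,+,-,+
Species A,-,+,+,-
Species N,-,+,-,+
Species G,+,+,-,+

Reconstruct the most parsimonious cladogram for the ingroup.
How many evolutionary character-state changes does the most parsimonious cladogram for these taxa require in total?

Character polarity is set by the outgroup: the derived state is whichever differs from the outgroup's state, so for C3 the derived state is '-', and for the remaining characters it is '+'.
C1 (derived state '+') is shared by Species B and Species G — a synapomorphy uniting that clade.
All ingroup taxa share the derived state '+' for C2; it defines the ingroup but does not resolve relationships within it.
Only Species B, Species G, Species N, and Species X show the derived state '-' for C3, supporting them as a clade.
C4 (derived state '+') is shared by Species B, Species G, and Species N — a synapomorphy uniting that clade.
Most parsimonious ingroup topology: ((Species X,((Species B,Species G),Species N)),Species A).
Changes per character on this tree: C1: 1; C2: 1; C3: 1; C4: 1.
Total = 4.

4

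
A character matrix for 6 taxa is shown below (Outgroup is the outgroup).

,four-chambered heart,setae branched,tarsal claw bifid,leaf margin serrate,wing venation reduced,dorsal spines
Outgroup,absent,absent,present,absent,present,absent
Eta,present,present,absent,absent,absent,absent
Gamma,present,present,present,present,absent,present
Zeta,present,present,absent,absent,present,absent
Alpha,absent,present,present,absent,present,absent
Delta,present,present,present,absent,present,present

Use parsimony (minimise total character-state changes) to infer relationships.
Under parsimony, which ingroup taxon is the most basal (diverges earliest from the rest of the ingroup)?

Character polarity is set by the outgroup: the derived state is whichever differs from the outgroup's state, so for tarsal claw bifid, wing venation reduced the derived state is 'absent', and for the remaining characters it is 'present'.
Only Delta, Eta, Gamma, and Zeta show the derived state 'present' for four-chambered heart, supporting them as a clade.
setae branched (derived state 'present') is shared by all ingroup taxa — unites the whole ingroup.
Only Eta and Zeta show the derived state 'absent' for tarsal claw bifid, supporting them as a clade.
leaf margin serrate: derived state 'present' in Gamma only — an autapomorphy, so it tells us nothing about relationships among taxa.
wing venation reduced groups Eta and Gamma, which is incompatible with the clades supported by the remaining characters; treating it as convergent (homoplasy) costs fewer steps than any alternative tree.
dorsal spines: derived state 'present' in Delta and Gamma only — synapomorphy for {Delta, Gamma}.
Most parsimonious ingroup topology: (((Eta,Zeta),(Gamma,Delta)),Alpha).
Alpha is sister to the clade containing all other ingroup taxa, so it is the earliest-diverging (most basal) ingroup lineage.

Alpha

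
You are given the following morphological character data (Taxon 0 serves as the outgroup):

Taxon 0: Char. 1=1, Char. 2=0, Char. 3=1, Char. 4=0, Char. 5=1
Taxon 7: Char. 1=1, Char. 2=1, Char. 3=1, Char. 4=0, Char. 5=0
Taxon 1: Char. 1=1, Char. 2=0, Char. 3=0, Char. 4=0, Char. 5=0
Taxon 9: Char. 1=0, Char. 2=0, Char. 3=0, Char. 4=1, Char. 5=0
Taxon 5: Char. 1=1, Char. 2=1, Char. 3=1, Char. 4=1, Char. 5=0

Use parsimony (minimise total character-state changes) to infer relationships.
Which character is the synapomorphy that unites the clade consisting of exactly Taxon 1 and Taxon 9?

Character polarity is set by the outgroup: the derived state is whichever differs from the outgroup's state, so for Char. 1, Char. 3, Char. 5 the derived state is '0', and for the remaining characters it is '1'.
Char. 1: derived state '0' in Taxon 9 only — an autapomorphy, so it tells us nothing about relationships among taxa.
Char. 2: derived state '1' in Taxon 5 and Taxon 7 only — synapomorphy for {Taxon 5, Taxon 7}.
Only Taxon 1 and Taxon 9 show the derived state '0' for Char. 3, supporting them as a clade.
Char. 4 groups Taxon 5 and Taxon 9, which is incompatible with the clades supported by the remaining characters; treating it as convergent (homoplasy) costs fewer steps than any alternative tree.
All ingroup taxa share the derived state '0' for Char. 5; it defines the ingroup but does not resolve relationships within it.
Most parsimonious ingroup topology: ((Taxon 7,Taxon 5),(Taxon 1,Taxon 9)).
The clade {Taxon 1, Taxon 9} is supported by Char. 3: its derived state '0' occurs in exactly those taxa and in no other taxon (including the outgroup).

Char. 3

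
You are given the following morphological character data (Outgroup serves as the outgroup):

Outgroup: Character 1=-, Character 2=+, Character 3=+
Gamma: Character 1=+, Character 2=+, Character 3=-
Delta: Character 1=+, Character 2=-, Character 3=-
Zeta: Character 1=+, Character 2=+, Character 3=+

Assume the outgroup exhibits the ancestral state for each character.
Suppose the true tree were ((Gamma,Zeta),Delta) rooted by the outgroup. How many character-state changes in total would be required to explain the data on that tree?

Map each character onto ((Gamma,Zeta),Delta) (rooted by Outgroup) and count the minimum state changes it requires (Fitch parsimony):
Character 1: 1; Character 2: 1; Character 3: 2.
Total tree length = 4.

4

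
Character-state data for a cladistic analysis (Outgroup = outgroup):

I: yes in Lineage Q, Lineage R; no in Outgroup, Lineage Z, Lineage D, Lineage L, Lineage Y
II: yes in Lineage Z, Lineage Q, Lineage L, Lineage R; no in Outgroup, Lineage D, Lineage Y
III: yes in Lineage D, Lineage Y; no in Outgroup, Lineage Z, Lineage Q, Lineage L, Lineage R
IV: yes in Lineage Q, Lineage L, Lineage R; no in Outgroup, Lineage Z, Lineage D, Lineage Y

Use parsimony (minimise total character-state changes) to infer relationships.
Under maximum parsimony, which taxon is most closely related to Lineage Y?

Lineage D

The outgroup has state 'no' for every character, so 'yes' is the derived state throughout.
Only Lineage Q and Lineage R show the derived state 'yes' for I, supporting them as a clade.
II: derived state 'yes' in Lineage L, Lineage Q, Lineage R, and Lineage Z only — synapomorphy for {Lineage L, Lineage Q, Lineage R, Lineage Z}.
III (derived state 'yes') is shared by Lineage D and Lineage Y — a synapomorphy uniting that clade.
IV: derived state 'yes' in Lineage L, Lineage Q, and Lineage R only — synapomorphy for {Lineage L, Lineage Q, Lineage R}.
Most parsimonious ingroup topology: ((Lineage Z,((Lineage Q,Lineage R),Lineage L)),(Lineage D,Lineage Y)).
Lineage Y and Lineage D form a cherry on this tree, so they are sister taxa.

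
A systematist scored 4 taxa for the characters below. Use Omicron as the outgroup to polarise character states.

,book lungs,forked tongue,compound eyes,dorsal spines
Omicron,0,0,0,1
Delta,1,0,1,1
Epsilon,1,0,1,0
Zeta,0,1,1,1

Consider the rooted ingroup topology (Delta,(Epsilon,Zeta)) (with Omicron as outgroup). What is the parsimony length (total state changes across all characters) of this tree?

5

Map each character onto (Delta,(Epsilon,Zeta)) (rooted by Omicron) and count the minimum state changes it requires (Fitch parsimony):
book lungs: 2; forked tongue: 1; compound eyes: 1; dorsal spines: 1.
Total tree length = 5.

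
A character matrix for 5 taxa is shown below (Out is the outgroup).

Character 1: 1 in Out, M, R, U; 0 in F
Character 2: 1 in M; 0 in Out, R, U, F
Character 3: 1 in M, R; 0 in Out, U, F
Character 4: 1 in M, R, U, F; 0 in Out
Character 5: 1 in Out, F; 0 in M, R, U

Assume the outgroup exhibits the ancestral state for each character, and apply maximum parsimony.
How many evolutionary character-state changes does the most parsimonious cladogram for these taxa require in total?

5

Character polarity is set by the outgroup: the derived state is whichever differs from the outgroup's state, so for Character 1, Character 5 the derived state is '0', and for the remaining characters it is '1'.
Character 1: derived state '0' in F only — an autapomorphy, so it tells us nothing about relationships among taxa.
Character 2: derived state '1' in M only — an autapomorphy, so it tells us nothing about relationships among taxa.
Character 3 (derived state '1') is shared by M and R — a synapomorphy uniting that clade.
Character 4 (derived state '1') is shared by all ingroup taxa — unites the whole ingroup.
Character 5: derived state '0' in M, R, and U only — synapomorphy for {M, R, U}.
Most parsimonious ingroup topology: (((M,R),U),F).
Changes per character on this tree: Character 1: 1; Character 2: 1; Character 3: 1; Character 4: 1; Character 5: 1.
Total = 5.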